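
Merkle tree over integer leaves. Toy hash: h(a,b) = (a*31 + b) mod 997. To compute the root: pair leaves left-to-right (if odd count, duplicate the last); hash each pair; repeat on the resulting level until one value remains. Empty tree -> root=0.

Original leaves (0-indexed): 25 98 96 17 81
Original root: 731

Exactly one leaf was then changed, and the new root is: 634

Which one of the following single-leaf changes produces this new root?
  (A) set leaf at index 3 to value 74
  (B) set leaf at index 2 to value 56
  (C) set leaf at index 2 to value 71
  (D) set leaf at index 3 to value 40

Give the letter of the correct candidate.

Answer: C

Derivation:
Original leaves: [25, 98, 96, 17, 81]
Target new root: 634
Try each candidate change and compute the resulting root:
Candidate A: set leaf[3] = 74 -> leaves = [25, 98, 96, 74, 81]
  L0: [25, 98, 96, 74, 81]
  L1: h(25,98)=(25*31+98)%997=873 h(96,74)=(96*31+74)%997=59 h(81,81)=(81*31+81)%997=598 -> [873, 59, 598]
  L2: h(873,59)=(873*31+59)%997=203 h(598,598)=(598*31+598)%997=193 -> [203, 193]
  L3: h(203,193)=(203*31+193)%997=504 -> [504]
  root = 504 != target 634
Candidate B: set leaf[2] = 56 -> leaves = [25, 98, 56, 17, 81]
  L0: [25, 98, 56, 17, 81]
  L1: h(25,98)=(25*31+98)%997=873 h(56,17)=(56*31+17)%997=756 h(81,81)=(81*31+81)%997=598 -> [873, 756, 598]
  L2: h(873,756)=(873*31+756)%997=900 h(598,598)=(598*31+598)%997=193 -> [900, 193]
  L3: h(900,193)=(900*31+193)%997=177 -> [177]
  root = 177 != target 634
Candidate C: set leaf[2] = 71 -> leaves = [25, 98, 71, 17, 81]
  L0: [25, 98, 71, 17, 81]
  L1: h(25,98)=(25*31+98)%997=873 h(71,17)=(71*31+17)%997=224 h(81,81)=(81*31+81)%997=598 -> [873, 224, 598]
  L2: h(873,224)=(873*31+224)%997=368 h(598,598)=(598*31+598)%997=193 -> [368, 193]
  L3: h(368,193)=(368*31+193)%997=634 -> [634]
  root = 634 == target 634  ** MATCH **
Candidate D: set leaf[3] = 40 -> leaves = [25, 98, 96, 40, 81]
  L0: [25, 98, 96, 40, 81]
  L1: h(25,98)=(25*31+98)%997=873 h(96,40)=(96*31+40)%997=25 h(81,81)=(81*31+81)%997=598 -> [873, 25, 598]
  L2: h(873,25)=(873*31+25)%997=169 h(598,598)=(598*31+598)%997=193 -> [169, 193]
  L3: h(169,193)=(169*31+193)%997=447 -> [447]
  root = 447 != target 634
Candidate C produces the target root.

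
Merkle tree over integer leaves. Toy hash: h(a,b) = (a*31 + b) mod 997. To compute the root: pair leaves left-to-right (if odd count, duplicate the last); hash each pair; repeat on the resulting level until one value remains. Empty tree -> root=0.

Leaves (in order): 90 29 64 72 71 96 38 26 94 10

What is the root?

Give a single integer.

L0: [90, 29, 64, 72, 71, 96, 38, 26, 94, 10]
L1: h(90,29)=(90*31+29)%997=825 h(64,72)=(64*31+72)%997=62 h(71,96)=(71*31+96)%997=303 h(38,26)=(38*31+26)%997=207 h(94,10)=(94*31+10)%997=930 -> [825, 62, 303, 207, 930]
L2: h(825,62)=(825*31+62)%997=712 h(303,207)=(303*31+207)%997=627 h(930,930)=(930*31+930)%997=847 -> [712, 627, 847]
L3: h(712,627)=(712*31+627)%997=765 h(847,847)=(847*31+847)%997=185 -> [765, 185]
L4: h(765,185)=(765*31+185)%997=969 -> [969]

Answer: 969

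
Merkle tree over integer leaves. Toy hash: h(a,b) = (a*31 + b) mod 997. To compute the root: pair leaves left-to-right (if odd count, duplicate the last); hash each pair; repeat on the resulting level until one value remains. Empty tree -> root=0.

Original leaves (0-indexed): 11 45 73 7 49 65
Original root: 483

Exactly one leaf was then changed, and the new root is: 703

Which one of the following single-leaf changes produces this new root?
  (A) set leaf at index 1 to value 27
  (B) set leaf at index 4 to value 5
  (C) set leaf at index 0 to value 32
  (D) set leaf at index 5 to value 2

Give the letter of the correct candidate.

Answer: B

Derivation:
Original leaves: [11, 45, 73, 7, 49, 65]
Target new root: 703
Try each candidate change and compute the resulting root:
Candidate A: set leaf[1] = 27 -> leaves = [11, 27, 73, 7, 49, 65]
  L0: [11, 27, 73, 7, 49, 65]
  L1: h(11,27)=(11*31+27)%997=368 h(73,7)=(73*31+7)%997=276 h(49,65)=(49*31+65)%997=587 -> [368, 276, 587]
  L2: h(368,276)=(368*31+276)%997=717 h(587,587)=(587*31+587)%997=838 -> [717, 838]
  L3: h(717,838)=(717*31+838)%997=134 -> [134]
  root = 134 != target 703
Candidate B: set leaf[4] = 5 -> leaves = [11, 45, 73, 7, 5, 65]
  L0: [11, 45, 73, 7, 5, 65]
  L1: h(11,45)=(11*31+45)%997=386 h(73,7)=(73*31+7)%997=276 h(5,65)=(5*31+65)%997=220 -> [386, 276, 220]
  L2: h(386,276)=(386*31+276)%997=278 h(220,220)=(220*31+220)%997=61 -> [278, 61]
  L3: h(278,61)=(278*31+61)%997=703 -> [703]
  root = 703 == target 703  ** MATCH **
Candidate C: set leaf[0] = 32 -> leaves = [32, 45, 73, 7, 49, 65]
  L0: [32, 45, 73, 7, 49, 65]
  L1: h(32,45)=(32*31+45)%997=40 h(73,7)=(73*31+7)%997=276 h(49,65)=(49*31+65)%997=587 -> [40, 276, 587]
  L2: h(40,276)=(40*31+276)%997=519 h(587,587)=(587*31+587)%997=838 -> [519, 838]
  L3: h(519,838)=(519*31+838)%997=975 -> [975]
  root = 975 != target 703
Candidate D: set leaf[5] = 2 -> leaves = [11, 45, 73, 7, 49, 2]
  L0: [11, 45, 73, 7, 49, 2]
  L1: h(11,45)=(11*31+45)%997=386 h(73,7)=(73*31+7)%997=276 h(49,2)=(49*31+2)%997=524 -> [386, 276, 524]
  L2: h(386,276)=(386*31+276)%997=278 h(524,524)=(524*31+524)%997=816 -> [278, 816]
  L3: h(278,816)=(278*31+816)%997=461 -> [461]
  root = 461 != target 703
Candidate B produces the target root.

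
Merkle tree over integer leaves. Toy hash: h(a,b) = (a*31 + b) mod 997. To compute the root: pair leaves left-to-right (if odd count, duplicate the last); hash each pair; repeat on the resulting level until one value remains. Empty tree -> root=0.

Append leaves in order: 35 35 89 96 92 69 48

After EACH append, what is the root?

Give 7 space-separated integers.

Answer: 35 123 679 686 819 83 692

Derivation:
After append 35 (leaves=[35]):
  L0: [35]
  root=35
After append 35 (leaves=[35, 35]):
  L0: [35, 35]
  L1: h(35,35)=(35*31+35)%997=123 -> [123]
  root=123
After append 89 (leaves=[35, 35, 89]):
  L0: [35, 35, 89]
  L1: h(35,35)=(35*31+35)%997=123 h(89,89)=(89*31+89)%997=854 -> [123, 854]
  L2: h(123,854)=(123*31+854)%997=679 -> [679]
  root=679
After append 96 (leaves=[35, 35, 89, 96]):
  L0: [35, 35, 89, 96]
  L1: h(35,35)=(35*31+35)%997=123 h(89,96)=(89*31+96)%997=861 -> [123, 861]
  L2: h(123,861)=(123*31+861)%997=686 -> [686]
  root=686
After append 92 (leaves=[35, 35, 89, 96, 92]):
  L0: [35, 35, 89, 96, 92]
  L1: h(35,35)=(35*31+35)%997=123 h(89,96)=(89*31+96)%997=861 h(92,92)=(92*31+92)%997=950 -> [123, 861, 950]
  L2: h(123,861)=(123*31+861)%997=686 h(950,950)=(950*31+950)%997=490 -> [686, 490]
  L3: h(686,490)=(686*31+490)%997=819 -> [819]
  root=819
After append 69 (leaves=[35, 35, 89, 96, 92, 69]):
  L0: [35, 35, 89, 96, 92, 69]
  L1: h(35,35)=(35*31+35)%997=123 h(89,96)=(89*31+96)%997=861 h(92,69)=(92*31+69)%997=927 -> [123, 861, 927]
  L2: h(123,861)=(123*31+861)%997=686 h(927,927)=(927*31+927)%997=751 -> [686, 751]
  L3: h(686,751)=(686*31+751)%997=83 -> [83]
  root=83
After append 48 (leaves=[35, 35, 89, 96, 92, 69, 48]):
  L0: [35, 35, 89, 96, 92, 69, 48]
  L1: h(35,35)=(35*31+35)%997=123 h(89,96)=(89*31+96)%997=861 h(92,69)=(92*31+69)%997=927 h(48,48)=(48*31+48)%997=539 -> [123, 861, 927, 539]
  L2: h(123,861)=(123*31+861)%997=686 h(927,539)=(927*31+539)%997=363 -> [686, 363]
  L3: h(686,363)=(686*31+363)%997=692 -> [692]
  root=692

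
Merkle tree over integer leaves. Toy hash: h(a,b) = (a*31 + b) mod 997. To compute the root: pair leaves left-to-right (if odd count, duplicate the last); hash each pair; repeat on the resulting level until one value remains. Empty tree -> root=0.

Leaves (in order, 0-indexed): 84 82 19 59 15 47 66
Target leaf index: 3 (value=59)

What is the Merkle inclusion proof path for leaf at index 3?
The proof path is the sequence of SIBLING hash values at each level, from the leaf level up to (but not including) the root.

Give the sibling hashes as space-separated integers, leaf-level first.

L0 (leaves): [84, 82, 19, 59, 15, 47, 66], target index=3
L1: h(84,82)=(84*31+82)%997=692 [pair 0] h(19,59)=(19*31+59)%997=648 [pair 1] h(15,47)=(15*31+47)%997=512 [pair 2] h(66,66)=(66*31+66)%997=118 [pair 3] -> [692, 648, 512, 118]
  Sibling for proof at L0: 19
L2: h(692,648)=(692*31+648)%997=166 [pair 0] h(512,118)=(512*31+118)%997=38 [pair 1] -> [166, 38]
  Sibling for proof at L1: 692
L3: h(166,38)=(166*31+38)%997=199 [pair 0] -> [199]
  Sibling for proof at L2: 38
Root: 199
Proof path (sibling hashes from leaf to root): [19, 692, 38]

Answer: 19 692 38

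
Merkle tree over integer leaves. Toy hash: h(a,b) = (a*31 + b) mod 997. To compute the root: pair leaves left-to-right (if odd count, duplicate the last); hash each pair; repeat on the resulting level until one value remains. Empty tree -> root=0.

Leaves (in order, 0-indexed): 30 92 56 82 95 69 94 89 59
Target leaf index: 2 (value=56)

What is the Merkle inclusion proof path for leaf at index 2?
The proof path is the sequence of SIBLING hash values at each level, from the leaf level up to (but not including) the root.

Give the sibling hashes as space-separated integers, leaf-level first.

Answer: 82 25 725 129

Derivation:
L0 (leaves): [30, 92, 56, 82, 95, 69, 94, 89, 59], target index=2
L1: h(30,92)=(30*31+92)%997=25 [pair 0] h(56,82)=(56*31+82)%997=821 [pair 1] h(95,69)=(95*31+69)%997=23 [pair 2] h(94,89)=(94*31+89)%997=12 [pair 3] h(59,59)=(59*31+59)%997=891 [pair 4] -> [25, 821, 23, 12, 891]
  Sibling for proof at L0: 82
L2: h(25,821)=(25*31+821)%997=599 [pair 0] h(23,12)=(23*31+12)%997=725 [pair 1] h(891,891)=(891*31+891)%997=596 [pair 2] -> [599, 725, 596]
  Sibling for proof at L1: 25
L3: h(599,725)=(599*31+725)%997=351 [pair 0] h(596,596)=(596*31+596)%997=129 [pair 1] -> [351, 129]
  Sibling for proof at L2: 725
L4: h(351,129)=(351*31+129)%997=43 [pair 0] -> [43]
  Sibling for proof at L3: 129
Root: 43
Proof path (sibling hashes from leaf to root): [82, 25, 725, 129]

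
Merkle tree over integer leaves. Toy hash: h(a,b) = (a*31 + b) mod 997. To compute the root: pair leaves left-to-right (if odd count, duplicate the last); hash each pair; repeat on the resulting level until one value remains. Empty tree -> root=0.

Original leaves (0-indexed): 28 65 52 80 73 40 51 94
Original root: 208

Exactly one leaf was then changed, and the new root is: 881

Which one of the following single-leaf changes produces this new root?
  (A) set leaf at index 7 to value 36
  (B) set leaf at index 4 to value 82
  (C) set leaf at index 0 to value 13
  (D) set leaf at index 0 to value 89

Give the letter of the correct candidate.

Original leaves: [28, 65, 52, 80, 73, 40, 51, 94]
Target new root: 881
Try each candidate change and compute the resulting root:
Candidate A: set leaf[7] = 36 -> leaves = [28, 65, 52, 80, 73, 40, 51, 36]
  L0: [28, 65, 52, 80, 73, 40, 51, 36]
  L1: h(28,65)=(28*31+65)%997=933 h(52,80)=(52*31+80)%997=695 h(73,40)=(73*31+40)%997=309 h(51,36)=(51*31+36)%997=620 -> [933, 695, 309, 620]
  L2: h(933,695)=(933*31+695)%997=705 h(309,620)=(309*31+620)%997=229 -> [705, 229]
  L3: h(705,229)=(705*31+229)%997=150 -> [150]
  root = 150 != target 881
Candidate B: set leaf[4] = 82 -> leaves = [28, 65, 52, 80, 82, 40, 51, 94]
  L0: [28, 65, 52, 80, 82, 40, 51, 94]
  L1: h(28,65)=(28*31+65)%997=933 h(52,80)=(52*31+80)%997=695 h(82,40)=(82*31+40)%997=588 h(51,94)=(51*31+94)%997=678 -> [933, 695, 588, 678]
  L2: h(933,695)=(933*31+695)%997=705 h(588,678)=(588*31+678)%997=960 -> [705, 960]
  L3: h(705,960)=(705*31+960)%997=881 -> [881]
  root = 881 == target 881  ** MATCH **
Candidate C: set leaf[0] = 13 -> leaves = [13, 65, 52, 80, 73, 40, 51, 94]
  L0: [13, 65, 52, 80, 73, 40, 51, 94]
  L1: h(13,65)=(13*31+65)%997=468 h(52,80)=(52*31+80)%997=695 h(73,40)=(73*31+40)%997=309 h(51,94)=(51*31+94)%997=678 -> [468, 695, 309, 678]
  L2: h(468,695)=(468*31+695)%997=248 h(309,678)=(309*31+678)%997=287 -> [248, 287]
  L3: h(248,287)=(248*31+287)%997=996 -> [996]
  root = 996 != target 881
Candidate D: set leaf[0] = 89 -> leaves = [89, 65, 52, 80, 73, 40, 51, 94]
  L0: [89, 65, 52, 80, 73, 40, 51, 94]
  L1: h(89,65)=(89*31+65)%997=830 h(52,80)=(52*31+80)%997=695 h(73,40)=(73*31+40)%997=309 h(51,94)=(51*31+94)%997=678 -> [830, 695, 309, 678]
  L2: h(830,695)=(830*31+695)%997=503 h(309,678)=(309*31+678)%997=287 -> [503, 287]
  L3: h(503,287)=(503*31+287)%997=925 -> [925]
  root = 925 != target 881
Candidate B produces the target root.

Answer: B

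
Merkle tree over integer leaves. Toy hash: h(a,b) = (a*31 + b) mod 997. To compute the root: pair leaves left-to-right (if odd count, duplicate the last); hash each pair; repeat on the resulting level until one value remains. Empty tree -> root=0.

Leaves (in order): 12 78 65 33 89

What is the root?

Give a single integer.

Answer: 838

Derivation:
L0: [12, 78, 65, 33, 89]
L1: h(12,78)=(12*31+78)%997=450 h(65,33)=(65*31+33)%997=54 h(89,89)=(89*31+89)%997=854 -> [450, 54, 854]
L2: h(450,54)=(450*31+54)%997=46 h(854,854)=(854*31+854)%997=409 -> [46, 409]
L3: h(46,409)=(46*31+409)%997=838 -> [838]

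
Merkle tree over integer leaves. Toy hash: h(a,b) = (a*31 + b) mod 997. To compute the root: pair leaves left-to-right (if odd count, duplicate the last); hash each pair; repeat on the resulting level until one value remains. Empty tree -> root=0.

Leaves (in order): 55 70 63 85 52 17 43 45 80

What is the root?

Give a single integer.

Answer: 902

Derivation:
L0: [55, 70, 63, 85, 52, 17, 43, 45, 80]
L1: h(55,70)=(55*31+70)%997=778 h(63,85)=(63*31+85)%997=44 h(52,17)=(52*31+17)%997=632 h(43,45)=(43*31+45)%997=381 h(80,80)=(80*31+80)%997=566 -> [778, 44, 632, 381, 566]
L2: h(778,44)=(778*31+44)%997=234 h(632,381)=(632*31+381)%997=33 h(566,566)=(566*31+566)%997=166 -> [234, 33, 166]
L3: h(234,33)=(234*31+33)%997=308 h(166,166)=(166*31+166)%997=327 -> [308, 327]
L4: h(308,327)=(308*31+327)%997=902 -> [902]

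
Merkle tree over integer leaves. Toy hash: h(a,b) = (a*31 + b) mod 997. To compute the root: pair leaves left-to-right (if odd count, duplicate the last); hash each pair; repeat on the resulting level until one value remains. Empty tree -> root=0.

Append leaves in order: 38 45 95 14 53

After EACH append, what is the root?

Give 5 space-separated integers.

Answer: 38 226 76 992 279

Derivation:
After append 38 (leaves=[38]):
  L0: [38]
  root=38
After append 45 (leaves=[38, 45]):
  L0: [38, 45]
  L1: h(38,45)=(38*31+45)%997=226 -> [226]
  root=226
After append 95 (leaves=[38, 45, 95]):
  L0: [38, 45, 95]
  L1: h(38,45)=(38*31+45)%997=226 h(95,95)=(95*31+95)%997=49 -> [226, 49]
  L2: h(226,49)=(226*31+49)%997=76 -> [76]
  root=76
After append 14 (leaves=[38, 45, 95, 14]):
  L0: [38, 45, 95, 14]
  L1: h(38,45)=(38*31+45)%997=226 h(95,14)=(95*31+14)%997=965 -> [226, 965]
  L2: h(226,965)=(226*31+965)%997=992 -> [992]
  root=992
After append 53 (leaves=[38, 45, 95, 14, 53]):
  L0: [38, 45, 95, 14, 53]
  L1: h(38,45)=(38*31+45)%997=226 h(95,14)=(95*31+14)%997=965 h(53,53)=(53*31+53)%997=699 -> [226, 965, 699]
  L2: h(226,965)=(226*31+965)%997=992 h(699,699)=(699*31+699)%997=434 -> [992, 434]
  L3: h(992,434)=(992*31+434)%997=279 -> [279]
  root=279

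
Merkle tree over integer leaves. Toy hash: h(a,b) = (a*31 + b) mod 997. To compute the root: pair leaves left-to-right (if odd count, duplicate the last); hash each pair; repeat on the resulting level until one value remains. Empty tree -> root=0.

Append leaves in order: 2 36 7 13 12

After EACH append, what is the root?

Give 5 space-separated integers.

After append 2 (leaves=[2]):
  L0: [2]
  root=2
After append 36 (leaves=[2, 36]):
  L0: [2, 36]
  L1: h(2,36)=(2*31+36)%997=98 -> [98]
  root=98
After append 7 (leaves=[2, 36, 7]):
  L0: [2, 36, 7]
  L1: h(2,36)=(2*31+36)%997=98 h(7,7)=(7*31+7)%997=224 -> [98, 224]
  L2: h(98,224)=(98*31+224)%997=271 -> [271]
  root=271
After append 13 (leaves=[2, 36, 7, 13]):
  L0: [2, 36, 7, 13]
  L1: h(2,36)=(2*31+36)%997=98 h(7,13)=(7*31+13)%997=230 -> [98, 230]
  L2: h(98,230)=(98*31+230)%997=277 -> [277]
  root=277
After append 12 (leaves=[2, 36, 7, 13, 12]):
  L0: [2, 36, 7, 13, 12]
  L1: h(2,36)=(2*31+36)%997=98 h(7,13)=(7*31+13)%997=230 h(12,12)=(12*31+12)%997=384 -> [98, 230, 384]
  L2: h(98,230)=(98*31+230)%997=277 h(384,384)=(384*31+384)%997=324 -> [277, 324]
  L3: h(277,324)=(277*31+324)%997=935 -> [935]
  root=935

Answer: 2 98 271 277 935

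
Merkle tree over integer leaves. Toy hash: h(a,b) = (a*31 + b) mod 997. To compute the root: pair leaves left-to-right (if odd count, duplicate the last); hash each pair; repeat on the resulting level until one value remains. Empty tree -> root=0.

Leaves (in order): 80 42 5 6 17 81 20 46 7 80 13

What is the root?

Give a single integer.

Answer: 780

Derivation:
L0: [80, 42, 5, 6, 17, 81, 20, 46, 7, 80, 13]
L1: h(80,42)=(80*31+42)%997=528 h(5,6)=(5*31+6)%997=161 h(17,81)=(17*31+81)%997=608 h(20,46)=(20*31+46)%997=666 h(7,80)=(7*31+80)%997=297 h(13,13)=(13*31+13)%997=416 -> [528, 161, 608, 666, 297, 416]
L2: h(528,161)=(528*31+161)%997=577 h(608,666)=(608*31+666)%997=571 h(297,416)=(297*31+416)%997=650 -> [577, 571, 650]
L3: h(577,571)=(577*31+571)%997=512 h(650,650)=(650*31+650)%997=860 -> [512, 860]
L4: h(512,860)=(512*31+860)%997=780 -> [780]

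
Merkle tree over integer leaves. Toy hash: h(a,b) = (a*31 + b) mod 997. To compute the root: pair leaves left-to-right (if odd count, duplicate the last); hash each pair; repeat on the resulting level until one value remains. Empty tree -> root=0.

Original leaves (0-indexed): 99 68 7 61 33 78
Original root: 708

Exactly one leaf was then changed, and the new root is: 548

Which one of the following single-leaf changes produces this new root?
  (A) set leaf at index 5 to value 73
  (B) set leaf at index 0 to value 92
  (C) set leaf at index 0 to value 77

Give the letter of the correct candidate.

Original leaves: [99, 68, 7, 61, 33, 78]
Target new root: 548
Try each candidate change and compute the resulting root:
Candidate A: set leaf[5] = 73 -> leaves = [99, 68, 7, 61, 33, 73]
  L0: [99, 68, 7, 61, 33, 73]
  L1: h(99,68)=(99*31+68)%997=146 h(7,61)=(7*31+61)%997=278 h(33,73)=(33*31+73)%997=99 -> [146, 278, 99]
  L2: h(146,278)=(146*31+278)%997=816 h(99,99)=(99*31+99)%997=177 -> [816, 177]
  L3: h(816,177)=(816*31+177)%997=548 -> [548]
  root = 548 == target 548  ** MATCH **
Candidate B: set leaf[0] = 92 -> leaves = [92, 68, 7, 61, 33, 78]
  L0: [92, 68, 7, 61, 33, 78]
  L1: h(92,68)=(92*31+68)%997=926 h(7,61)=(7*31+61)%997=278 h(33,78)=(33*31+78)%997=104 -> [926, 278, 104]
  L2: h(926,278)=(926*31+278)%997=71 h(104,104)=(104*31+104)%997=337 -> [71, 337]
  L3: h(71,337)=(71*31+337)%997=544 -> [544]
  root = 544 != target 548
Candidate C: set leaf[0] = 77 -> leaves = [77, 68, 7, 61, 33, 78]
  L0: [77, 68, 7, 61, 33, 78]
  L1: h(77,68)=(77*31+68)%997=461 h(7,61)=(7*31+61)%997=278 h(33,78)=(33*31+78)%997=104 -> [461, 278, 104]
  L2: h(461,278)=(461*31+278)%997=611 h(104,104)=(104*31+104)%997=337 -> [611, 337]
  L3: h(611,337)=(611*31+337)%997=335 -> [335]
  root = 335 != target 548
Candidate A produces the target root.

Answer: A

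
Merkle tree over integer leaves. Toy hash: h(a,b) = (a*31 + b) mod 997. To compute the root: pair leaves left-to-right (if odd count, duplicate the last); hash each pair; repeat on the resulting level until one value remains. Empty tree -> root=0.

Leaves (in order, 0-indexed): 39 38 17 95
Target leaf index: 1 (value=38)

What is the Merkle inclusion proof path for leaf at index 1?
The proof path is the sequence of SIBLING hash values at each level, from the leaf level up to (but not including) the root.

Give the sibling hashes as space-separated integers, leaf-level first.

Answer: 39 622

Derivation:
L0 (leaves): [39, 38, 17, 95], target index=1
L1: h(39,38)=(39*31+38)%997=250 [pair 0] h(17,95)=(17*31+95)%997=622 [pair 1] -> [250, 622]
  Sibling for proof at L0: 39
L2: h(250,622)=(250*31+622)%997=396 [pair 0] -> [396]
  Sibling for proof at L1: 622
Root: 396
Proof path (sibling hashes from leaf to root): [39, 622]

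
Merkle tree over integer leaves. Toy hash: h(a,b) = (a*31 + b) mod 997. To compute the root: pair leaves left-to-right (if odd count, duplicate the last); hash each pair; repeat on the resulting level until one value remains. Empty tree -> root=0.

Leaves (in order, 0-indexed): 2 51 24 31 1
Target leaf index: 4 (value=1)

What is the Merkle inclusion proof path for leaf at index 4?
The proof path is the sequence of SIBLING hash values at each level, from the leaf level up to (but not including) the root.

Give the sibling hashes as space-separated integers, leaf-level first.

Answer: 1 32 290

Derivation:
L0 (leaves): [2, 51, 24, 31, 1], target index=4
L1: h(2,51)=(2*31+51)%997=113 [pair 0] h(24,31)=(24*31+31)%997=775 [pair 1] h(1,1)=(1*31+1)%997=32 [pair 2] -> [113, 775, 32]
  Sibling for proof at L0: 1
L2: h(113,775)=(113*31+775)%997=290 [pair 0] h(32,32)=(32*31+32)%997=27 [pair 1] -> [290, 27]
  Sibling for proof at L1: 32
L3: h(290,27)=(290*31+27)%997=44 [pair 0] -> [44]
  Sibling for proof at L2: 290
Root: 44
Proof path (sibling hashes from leaf to root): [1, 32, 290]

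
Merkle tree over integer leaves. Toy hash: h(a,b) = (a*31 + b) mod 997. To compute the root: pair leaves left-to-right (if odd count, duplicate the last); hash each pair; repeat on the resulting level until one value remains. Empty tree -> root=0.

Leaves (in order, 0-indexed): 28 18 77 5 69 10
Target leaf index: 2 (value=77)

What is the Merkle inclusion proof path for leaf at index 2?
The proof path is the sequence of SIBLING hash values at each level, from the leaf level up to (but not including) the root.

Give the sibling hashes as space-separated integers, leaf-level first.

L0 (leaves): [28, 18, 77, 5, 69, 10], target index=2
L1: h(28,18)=(28*31+18)%997=886 [pair 0] h(77,5)=(77*31+5)%997=398 [pair 1] h(69,10)=(69*31+10)%997=155 [pair 2] -> [886, 398, 155]
  Sibling for proof at L0: 5
L2: h(886,398)=(886*31+398)%997=945 [pair 0] h(155,155)=(155*31+155)%997=972 [pair 1] -> [945, 972]
  Sibling for proof at L1: 886
L3: h(945,972)=(945*31+972)%997=357 [pair 0] -> [357]
  Sibling for proof at L2: 972
Root: 357
Proof path (sibling hashes from leaf to root): [5, 886, 972]

Answer: 5 886 972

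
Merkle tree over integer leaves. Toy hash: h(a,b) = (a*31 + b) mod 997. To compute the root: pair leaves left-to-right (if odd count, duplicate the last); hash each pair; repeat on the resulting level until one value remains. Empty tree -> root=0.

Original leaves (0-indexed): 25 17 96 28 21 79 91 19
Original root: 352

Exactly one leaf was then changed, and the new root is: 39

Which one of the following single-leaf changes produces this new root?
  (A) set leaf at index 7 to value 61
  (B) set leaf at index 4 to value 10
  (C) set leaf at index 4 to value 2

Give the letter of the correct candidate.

Original leaves: [25, 17, 96, 28, 21, 79, 91, 19]
Target new root: 39
Try each candidate change and compute the resulting root:
Candidate A: set leaf[7] = 61 -> leaves = [25, 17, 96, 28, 21, 79, 91, 61]
  L0: [25, 17, 96, 28, 21, 79, 91, 61]
  L1: h(25,17)=(25*31+17)%997=792 h(96,28)=(96*31+28)%997=13 h(21,79)=(21*31+79)%997=730 h(91,61)=(91*31+61)%997=888 -> [792, 13, 730, 888]
  L2: h(792,13)=(792*31+13)%997=637 h(730,888)=(730*31+888)%997=587 -> [637, 587]
  L3: h(637,587)=(637*31+587)%997=394 -> [394]
  root = 394 != target 39
Candidate B: set leaf[4] = 10 -> leaves = [25, 17, 96, 28, 10, 79, 91, 19]
  L0: [25, 17, 96, 28, 10, 79, 91, 19]
  L1: h(25,17)=(25*31+17)%997=792 h(96,28)=(96*31+28)%997=13 h(10,79)=(10*31+79)%997=389 h(91,19)=(91*31+19)%997=846 -> [792, 13, 389, 846]
  L2: h(792,13)=(792*31+13)%997=637 h(389,846)=(389*31+846)%997=941 -> [637, 941]
  L3: h(637,941)=(637*31+941)%997=748 -> [748]
  root = 748 != target 39
Candidate C: set leaf[4] = 2 -> leaves = [25, 17, 96, 28, 2, 79, 91, 19]
  L0: [25, 17, 96, 28, 2, 79, 91, 19]
  L1: h(25,17)=(25*31+17)%997=792 h(96,28)=(96*31+28)%997=13 h(2,79)=(2*31+79)%997=141 h(91,19)=(91*31+19)%997=846 -> [792, 13, 141, 846]
  L2: h(792,13)=(792*31+13)%997=637 h(141,846)=(141*31+846)%997=232 -> [637, 232]
  L3: h(637,232)=(637*31+232)%997=39 -> [39]
  root = 39 == target 39  ** MATCH **
Candidate C produces the target root.

Answer: C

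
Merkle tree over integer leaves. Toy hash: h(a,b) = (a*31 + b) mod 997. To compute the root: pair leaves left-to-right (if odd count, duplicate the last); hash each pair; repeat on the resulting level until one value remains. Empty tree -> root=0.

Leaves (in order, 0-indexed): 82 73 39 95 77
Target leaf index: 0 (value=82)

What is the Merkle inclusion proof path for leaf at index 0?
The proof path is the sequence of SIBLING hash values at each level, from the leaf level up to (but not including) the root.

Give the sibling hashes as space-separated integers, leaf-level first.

L0 (leaves): [82, 73, 39, 95, 77], target index=0
L1: h(82,73)=(82*31+73)%997=621 [pair 0] h(39,95)=(39*31+95)%997=307 [pair 1] h(77,77)=(77*31+77)%997=470 [pair 2] -> [621, 307, 470]
  Sibling for proof at L0: 73
L2: h(621,307)=(621*31+307)%997=615 [pair 0] h(470,470)=(470*31+470)%997=85 [pair 1] -> [615, 85]
  Sibling for proof at L1: 307
L3: h(615,85)=(615*31+85)%997=207 [pair 0] -> [207]
  Sibling for proof at L2: 85
Root: 207
Proof path (sibling hashes from leaf to root): [73, 307, 85]

Answer: 73 307 85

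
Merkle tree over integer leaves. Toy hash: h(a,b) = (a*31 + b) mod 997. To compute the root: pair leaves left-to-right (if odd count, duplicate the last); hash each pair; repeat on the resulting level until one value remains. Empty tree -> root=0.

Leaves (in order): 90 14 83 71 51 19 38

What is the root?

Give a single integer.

L0: [90, 14, 83, 71, 51, 19, 38]
L1: h(90,14)=(90*31+14)%997=810 h(83,71)=(83*31+71)%997=650 h(51,19)=(51*31+19)%997=603 h(38,38)=(38*31+38)%997=219 -> [810, 650, 603, 219]
L2: h(810,650)=(810*31+650)%997=835 h(603,219)=(603*31+219)%997=966 -> [835, 966]
L3: h(835,966)=(835*31+966)%997=929 -> [929]

Answer: 929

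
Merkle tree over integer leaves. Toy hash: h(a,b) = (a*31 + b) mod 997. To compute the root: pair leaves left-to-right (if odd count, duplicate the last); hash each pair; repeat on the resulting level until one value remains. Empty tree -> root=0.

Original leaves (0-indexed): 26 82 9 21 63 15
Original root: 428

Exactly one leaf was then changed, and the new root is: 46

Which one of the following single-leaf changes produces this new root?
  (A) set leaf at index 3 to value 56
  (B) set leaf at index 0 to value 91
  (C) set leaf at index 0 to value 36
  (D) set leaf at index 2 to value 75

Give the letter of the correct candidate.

Answer: D

Derivation:
Original leaves: [26, 82, 9, 21, 63, 15]
Target new root: 46
Try each candidate change and compute the resulting root:
Candidate A: set leaf[3] = 56 -> leaves = [26, 82, 9, 56, 63, 15]
  L0: [26, 82, 9, 56, 63, 15]
  L1: h(26,82)=(26*31+82)%997=888 h(9,56)=(9*31+56)%997=335 h(63,15)=(63*31+15)%997=971 -> [888, 335, 971]
  L2: h(888,335)=(888*31+335)%997=944 h(971,971)=(971*31+971)%997=165 -> [944, 165]
  L3: h(944,165)=(944*31+165)%997=516 -> [516]
  root = 516 != target 46
Candidate B: set leaf[0] = 91 -> leaves = [91, 82, 9, 21, 63, 15]
  L0: [91, 82, 9, 21, 63, 15]
  L1: h(91,82)=(91*31+82)%997=909 h(9,21)=(9*31+21)%997=300 h(63,15)=(63*31+15)%997=971 -> [909, 300, 971]
  L2: h(909,300)=(909*31+300)%997=563 h(971,971)=(971*31+971)%997=165 -> [563, 165]
  L3: h(563,165)=(563*31+165)%997=669 -> [669]
  root = 669 != target 46
Candidate C: set leaf[0] = 36 -> leaves = [36, 82, 9, 21, 63, 15]
  L0: [36, 82, 9, 21, 63, 15]
  L1: h(36,82)=(36*31+82)%997=201 h(9,21)=(9*31+21)%997=300 h(63,15)=(63*31+15)%997=971 -> [201, 300, 971]
  L2: h(201,300)=(201*31+300)%997=549 h(971,971)=(971*31+971)%997=165 -> [549, 165]
  L3: h(549,165)=(549*31+165)%997=235 -> [235]
  root = 235 != target 46
Candidate D: set leaf[2] = 75 -> leaves = [26, 82, 75, 21, 63, 15]
  L0: [26, 82, 75, 21, 63, 15]
  L1: h(26,82)=(26*31+82)%997=888 h(75,21)=(75*31+21)%997=352 h(63,15)=(63*31+15)%997=971 -> [888, 352, 971]
  L2: h(888,352)=(888*31+352)%997=961 h(971,971)=(971*31+971)%997=165 -> [961, 165]
  L3: h(961,165)=(961*31+165)%997=46 -> [46]
  root = 46 == target 46  ** MATCH **
Candidate D produces the target root.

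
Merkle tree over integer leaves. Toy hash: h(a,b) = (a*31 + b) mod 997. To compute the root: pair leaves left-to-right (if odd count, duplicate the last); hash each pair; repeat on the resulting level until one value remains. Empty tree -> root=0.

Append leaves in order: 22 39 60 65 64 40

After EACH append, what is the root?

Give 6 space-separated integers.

Answer: 22 721 343 348 552 781

Derivation:
After append 22 (leaves=[22]):
  L0: [22]
  root=22
After append 39 (leaves=[22, 39]):
  L0: [22, 39]
  L1: h(22,39)=(22*31+39)%997=721 -> [721]
  root=721
After append 60 (leaves=[22, 39, 60]):
  L0: [22, 39, 60]
  L1: h(22,39)=(22*31+39)%997=721 h(60,60)=(60*31+60)%997=923 -> [721, 923]
  L2: h(721,923)=(721*31+923)%997=343 -> [343]
  root=343
After append 65 (leaves=[22, 39, 60, 65]):
  L0: [22, 39, 60, 65]
  L1: h(22,39)=(22*31+39)%997=721 h(60,65)=(60*31+65)%997=928 -> [721, 928]
  L2: h(721,928)=(721*31+928)%997=348 -> [348]
  root=348
After append 64 (leaves=[22, 39, 60, 65, 64]):
  L0: [22, 39, 60, 65, 64]
  L1: h(22,39)=(22*31+39)%997=721 h(60,65)=(60*31+65)%997=928 h(64,64)=(64*31+64)%997=54 -> [721, 928, 54]
  L2: h(721,928)=(721*31+928)%997=348 h(54,54)=(54*31+54)%997=731 -> [348, 731]
  L3: h(348,731)=(348*31+731)%997=552 -> [552]
  root=552
After append 40 (leaves=[22, 39, 60, 65, 64, 40]):
  L0: [22, 39, 60, 65, 64, 40]
  L1: h(22,39)=(22*31+39)%997=721 h(60,65)=(60*31+65)%997=928 h(64,40)=(64*31+40)%997=30 -> [721, 928, 30]
  L2: h(721,928)=(721*31+928)%997=348 h(30,30)=(30*31+30)%997=960 -> [348, 960]
  L3: h(348,960)=(348*31+960)%997=781 -> [781]
  root=781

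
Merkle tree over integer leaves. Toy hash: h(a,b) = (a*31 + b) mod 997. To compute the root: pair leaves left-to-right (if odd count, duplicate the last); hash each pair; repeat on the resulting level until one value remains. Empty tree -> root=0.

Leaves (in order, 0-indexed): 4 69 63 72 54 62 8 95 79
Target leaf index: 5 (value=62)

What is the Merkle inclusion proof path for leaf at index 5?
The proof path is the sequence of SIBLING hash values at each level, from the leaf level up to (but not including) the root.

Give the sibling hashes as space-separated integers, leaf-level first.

Answer: 54 343 32 460

Derivation:
L0 (leaves): [4, 69, 63, 72, 54, 62, 8, 95, 79], target index=5
L1: h(4,69)=(4*31+69)%997=193 [pair 0] h(63,72)=(63*31+72)%997=31 [pair 1] h(54,62)=(54*31+62)%997=739 [pair 2] h(8,95)=(8*31+95)%997=343 [pair 3] h(79,79)=(79*31+79)%997=534 [pair 4] -> [193, 31, 739, 343, 534]
  Sibling for proof at L0: 54
L2: h(193,31)=(193*31+31)%997=32 [pair 0] h(739,343)=(739*31+343)%997=321 [pair 1] h(534,534)=(534*31+534)%997=139 [pair 2] -> [32, 321, 139]
  Sibling for proof at L1: 343
L3: h(32,321)=(32*31+321)%997=316 [pair 0] h(139,139)=(139*31+139)%997=460 [pair 1] -> [316, 460]
  Sibling for proof at L2: 32
L4: h(316,460)=(316*31+460)%997=286 [pair 0] -> [286]
  Sibling for proof at L3: 460
Root: 286
Proof path (sibling hashes from leaf to root): [54, 343, 32, 460]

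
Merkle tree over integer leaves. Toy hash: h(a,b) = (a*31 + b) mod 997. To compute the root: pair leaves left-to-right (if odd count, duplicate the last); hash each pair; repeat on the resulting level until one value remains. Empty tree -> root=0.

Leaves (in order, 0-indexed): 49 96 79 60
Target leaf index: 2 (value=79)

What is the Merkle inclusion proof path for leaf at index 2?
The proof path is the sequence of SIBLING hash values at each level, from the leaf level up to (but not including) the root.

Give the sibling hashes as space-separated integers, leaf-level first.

Answer: 60 618

Derivation:
L0 (leaves): [49, 96, 79, 60], target index=2
L1: h(49,96)=(49*31+96)%997=618 [pair 0] h(79,60)=(79*31+60)%997=515 [pair 1] -> [618, 515]
  Sibling for proof at L0: 60
L2: h(618,515)=(618*31+515)%997=730 [pair 0] -> [730]
  Sibling for proof at L1: 618
Root: 730
Proof path (sibling hashes from leaf to root): [60, 618]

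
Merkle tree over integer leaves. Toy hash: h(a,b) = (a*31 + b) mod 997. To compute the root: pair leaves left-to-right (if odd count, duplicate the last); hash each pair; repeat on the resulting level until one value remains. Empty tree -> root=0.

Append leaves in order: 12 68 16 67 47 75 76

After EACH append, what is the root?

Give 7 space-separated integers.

After append 12 (leaves=[12]):
  L0: [12]
  root=12
After append 68 (leaves=[12, 68]):
  L0: [12, 68]
  L1: h(12,68)=(12*31+68)%997=440 -> [440]
  root=440
After append 16 (leaves=[12, 68, 16]):
  L0: [12, 68, 16]
  L1: h(12,68)=(12*31+68)%997=440 h(16,16)=(16*31+16)%997=512 -> [440, 512]
  L2: h(440,512)=(440*31+512)%997=194 -> [194]
  root=194
After append 67 (leaves=[12, 68, 16, 67]):
  L0: [12, 68, 16, 67]
  L1: h(12,68)=(12*31+68)%997=440 h(16,67)=(16*31+67)%997=563 -> [440, 563]
  L2: h(440,563)=(440*31+563)%997=245 -> [245]
  root=245
After append 47 (leaves=[12, 68, 16, 67, 47]):
  L0: [12, 68, 16, 67, 47]
  L1: h(12,68)=(12*31+68)%997=440 h(16,67)=(16*31+67)%997=563 h(47,47)=(47*31+47)%997=507 -> [440, 563, 507]
  L2: h(440,563)=(440*31+563)%997=245 h(507,507)=(507*31+507)%997=272 -> [245, 272]
  L3: h(245,272)=(245*31+272)%997=888 -> [888]
  root=888
After append 75 (leaves=[12, 68, 16, 67, 47, 75]):
  L0: [12, 68, 16, 67, 47, 75]
  L1: h(12,68)=(12*31+68)%997=440 h(16,67)=(16*31+67)%997=563 h(47,75)=(47*31+75)%997=535 -> [440, 563, 535]
  L2: h(440,563)=(440*31+563)%997=245 h(535,535)=(535*31+535)%997=171 -> [245, 171]
  L3: h(245,171)=(245*31+171)%997=787 -> [787]
  root=787
After append 76 (leaves=[12, 68, 16, 67, 47, 75, 76]):
  L0: [12, 68, 16, 67, 47, 75, 76]
  L1: h(12,68)=(12*31+68)%997=440 h(16,67)=(16*31+67)%997=563 h(47,75)=(47*31+75)%997=535 h(76,76)=(76*31+76)%997=438 -> [440, 563, 535, 438]
  L2: h(440,563)=(440*31+563)%997=245 h(535,438)=(535*31+438)%997=74 -> [245, 74]
  L3: h(245,74)=(245*31+74)%997=690 -> [690]
  root=690

Answer: 12 440 194 245 888 787 690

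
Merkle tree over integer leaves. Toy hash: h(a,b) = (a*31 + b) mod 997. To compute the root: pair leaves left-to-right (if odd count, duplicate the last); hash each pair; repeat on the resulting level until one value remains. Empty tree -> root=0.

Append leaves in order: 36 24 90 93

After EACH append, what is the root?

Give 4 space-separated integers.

After append 36 (leaves=[36]):
  L0: [36]
  root=36
After append 24 (leaves=[36, 24]):
  L0: [36, 24]
  L1: h(36,24)=(36*31+24)%997=143 -> [143]
  root=143
After append 90 (leaves=[36, 24, 90]):
  L0: [36, 24, 90]
  L1: h(36,24)=(36*31+24)%997=143 h(90,90)=(90*31+90)%997=886 -> [143, 886]
  L2: h(143,886)=(143*31+886)%997=334 -> [334]
  root=334
After append 93 (leaves=[36, 24, 90, 93]):
  L0: [36, 24, 90, 93]
  L1: h(36,24)=(36*31+24)%997=143 h(90,93)=(90*31+93)%997=889 -> [143, 889]
  L2: h(143,889)=(143*31+889)%997=337 -> [337]
  root=337

Answer: 36 143 334 337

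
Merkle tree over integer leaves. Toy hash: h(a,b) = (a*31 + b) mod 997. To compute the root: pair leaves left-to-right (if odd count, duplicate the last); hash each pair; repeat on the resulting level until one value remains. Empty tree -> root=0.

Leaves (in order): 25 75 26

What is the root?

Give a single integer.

Answer: 263

Derivation:
L0: [25, 75, 26]
L1: h(25,75)=(25*31+75)%997=850 h(26,26)=(26*31+26)%997=832 -> [850, 832]
L2: h(850,832)=(850*31+832)%997=263 -> [263]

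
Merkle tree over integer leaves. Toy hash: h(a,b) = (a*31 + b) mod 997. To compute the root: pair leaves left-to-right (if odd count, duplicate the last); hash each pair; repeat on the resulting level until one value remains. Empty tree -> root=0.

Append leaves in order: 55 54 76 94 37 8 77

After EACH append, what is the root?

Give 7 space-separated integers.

Answer: 55 762 132 150 664 733 48

Derivation:
After append 55 (leaves=[55]):
  L0: [55]
  root=55
After append 54 (leaves=[55, 54]):
  L0: [55, 54]
  L1: h(55,54)=(55*31+54)%997=762 -> [762]
  root=762
After append 76 (leaves=[55, 54, 76]):
  L0: [55, 54, 76]
  L1: h(55,54)=(55*31+54)%997=762 h(76,76)=(76*31+76)%997=438 -> [762, 438]
  L2: h(762,438)=(762*31+438)%997=132 -> [132]
  root=132
After append 94 (leaves=[55, 54, 76, 94]):
  L0: [55, 54, 76, 94]
  L1: h(55,54)=(55*31+54)%997=762 h(76,94)=(76*31+94)%997=456 -> [762, 456]
  L2: h(762,456)=(762*31+456)%997=150 -> [150]
  root=150
After append 37 (leaves=[55, 54, 76, 94, 37]):
  L0: [55, 54, 76, 94, 37]
  L1: h(55,54)=(55*31+54)%997=762 h(76,94)=(76*31+94)%997=456 h(37,37)=(37*31+37)%997=187 -> [762, 456, 187]
  L2: h(762,456)=(762*31+456)%997=150 h(187,187)=(187*31+187)%997=2 -> [150, 2]
  L3: h(150,2)=(150*31+2)%997=664 -> [664]
  root=664
After append 8 (leaves=[55, 54, 76, 94, 37, 8]):
  L0: [55, 54, 76, 94, 37, 8]
  L1: h(55,54)=(55*31+54)%997=762 h(76,94)=(76*31+94)%997=456 h(37,8)=(37*31+8)%997=158 -> [762, 456, 158]
  L2: h(762,456)=(762*31+456)%997=150 h(158,158)=(158*31+158)%997=71 -> [150, 71]
  L3: h(150,71)=(150*31+71)%997=733 -> [733]
  root=733
After append 77 (leaves=[55, 54, 76, 94, 37, 8, 77]):
  L0: [55, 54, 76, 94, 37, 8, 77]
  L1: h(55,54)=(55*31+54)%997=762 h(76,94)=(76*31+94)%997=456 h(37,8)=(37*31+8)%997=158 h(77,77)=(77*31+77)%997=470 -> [762, 456, 158, 470]
  L2: h(762,456)=(762*31+456)%997=150 h(158,470)=(158*31+470)%997=383 -> [150, 383]
  L3: h(150,383)=(150*31+383)%997=48 -> [48]
  root=48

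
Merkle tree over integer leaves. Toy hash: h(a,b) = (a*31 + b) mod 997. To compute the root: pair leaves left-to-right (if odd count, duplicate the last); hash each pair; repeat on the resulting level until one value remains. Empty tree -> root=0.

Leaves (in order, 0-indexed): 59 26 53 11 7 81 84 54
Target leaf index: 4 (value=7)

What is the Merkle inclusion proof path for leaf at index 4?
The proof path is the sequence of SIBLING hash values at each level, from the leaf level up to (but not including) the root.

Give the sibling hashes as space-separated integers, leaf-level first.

Answer: 81 664 336

Derivation:
L0 (leaves): [59, 26, 53, 11, 7, 81, 84, 54], target index=4
L1: h(59,26)=(59*31+26)%997=858 [pair 0] h(53,11)=(53*31+11)%997=657 [pair 1] h(7,81)=(7*31+81)%997=298 [pair 2] h(84,54)=(84*31+54)%997=664 [pair 3] -> [858, 657, 298, 664]
  Sibling for proof at L0: 81
L2: h(858,657)=(858*31+657)%997=336 [pair 0] h(298,664)=(298*31+664)%997=929 [pair 1] -> [336, 929]
  Sibling for proof at L1: 664
L3: h(336,929)=(336*31+929)%997=378 [pair 0] -> [378]
  Sibling for proof at L2: 336
Root: 378
Proof path (sibling hashes from leaf to root): [81, 664, 336]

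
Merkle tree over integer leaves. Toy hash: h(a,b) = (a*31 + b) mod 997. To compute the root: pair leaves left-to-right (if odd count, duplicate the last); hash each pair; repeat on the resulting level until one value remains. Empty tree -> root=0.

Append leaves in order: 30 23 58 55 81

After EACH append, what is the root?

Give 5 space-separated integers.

After append 30 (leaves=[30]):
  L0: [30]
  root=30
After append 23 (leaves=[30, 23]):
  L0: [30, 23]
  L1: h(30,23)=(30*31+23)%997=953 -> [953]
  root=953
After append 58 (leaves=[30, 23, 58]):
  L0: [30, 23, 58]
  L1: h(30,23)=(30*31+23)%997=953 h(58,58)=(58*31+58)%997=859 -> [953, 859]
  L2: h(953,859)=(953*31+859)%997=492 -> [492]
  root=492
After append 55 (leaves=[30, 23, 58, 55]):
  L0: [30, 23, 58, 55]
  L1: h(30,23)=(30*31+23)%997=953 h(58,55)=(58*31+55)%997=856 -> [953, 856]
  L2: h(953,856)=(953*31+856)%997=489 -> [489]
  root=489
After append 81 (leaves=[30, 23, 58, 55, 81]):
  L0: [30, 23, 58, 55, 81]
  L1: h(30,23)=(30*31+23)%997=953 h(58,55)=(58*31+55)%997=856 h(81,81)=(81*31+81)%997=598 -> [953, 856, 598]
  L2: h(953,856)=(953*31+856)%997=489 h(598,598)=(598*31+598)%997=193 -> [489, 193]
  L3: h(489,193)=(489*31+193)%997=397 -> [397]
  root=397

Answer: 30 953 492 489 397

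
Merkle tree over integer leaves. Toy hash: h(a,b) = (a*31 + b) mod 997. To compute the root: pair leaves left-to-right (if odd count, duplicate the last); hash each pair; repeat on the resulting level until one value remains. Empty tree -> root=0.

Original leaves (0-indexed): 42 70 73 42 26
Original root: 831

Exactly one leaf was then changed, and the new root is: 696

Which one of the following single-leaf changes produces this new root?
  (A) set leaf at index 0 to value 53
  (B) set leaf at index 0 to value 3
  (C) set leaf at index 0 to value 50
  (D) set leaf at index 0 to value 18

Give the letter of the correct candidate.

Answer: D

Derivation:
Original leaves: [42, 70, 73, 42, 26]
Target new root: 696
Try each candidate change and compute the resulting root:
Candidate A: set leaf[0] = 53 -> leaves = [53, 70, 73, 42, 26]
  L0: [53, 70, 73, 42, 26]
  L1: h(53,70)=(53*31+70)%997=716 h(73,42)=(73*31+42)%997=311 h(26,26)=(26*31+26)%997=832 -> [716, 311, 832]
  L2: h(716,311)=(716*31+311)%997=573 h(832,832)=(832*31+832)%997=702 -> [573, 702]
  L3: h(573,702)=(573*31+702)%997=519 -> [519]
  root = 519 != target 696
Candidate B: set leaf[0] = 3 -> leaves = [3, 70, 73, 42, 26]
  L0: [3, 70, 73, 42, 26]
  L1: h(3,70)=(3*31+70)%997=163 h(73,42)=(73*31+42)%997=311 h(26,26)=(26*31+26)%997=832 -> [163, 311, 832]
  L2: h(163,311)=(163*31+311)%997=379 h(832,832)=(832*31+832)%997=702 -> [379, 702]
  L3: h(379,702)=(379*31+702)%997=487 -> [487]
  root = 487 != target 696
Candidate C: set leaf[0] = 50 -> leaves = [50, 70, 73, 42, 26]
  L0: [50, 70, 73, 42, 26]
  L1: h(50,70)=(50*31+70)%997=623 h(73,42)=(73*31+42)%997=311 h(26,26)=(26*31+26)%997=832 -> [623, 311, 832]
  L2: h(623,311)=(623*31+311)%997=681 h(832,832)=(832*31+832)%997=702 -> [681, 702]
  L3: h(681,702)=(681*31+702)%997=876 -> [876]
  root = 876 != target 696
Candidate D: set leaf[0] = 18 -> leaves = [18, 70, 73, 42, 26]
  L0: [18, 70, 73, 42, 26]
  L1: h(18,70)=(18*31+70)%997=628 h(73,42)=(73*31+42)%997=311 h(26,26)=(26*31+26)%997=832 -> [628, 311, 832]
  L2: h(628,311)=(628*31+311)%997=836 h(832,832)=(832*31+832)%997=702 -> [836, 702]
  L3: h(836,702)=(836*31+702)%997=696 -> [696]
  root = 696 == target 696  ** MATCH **
Candidate D produces the target root.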